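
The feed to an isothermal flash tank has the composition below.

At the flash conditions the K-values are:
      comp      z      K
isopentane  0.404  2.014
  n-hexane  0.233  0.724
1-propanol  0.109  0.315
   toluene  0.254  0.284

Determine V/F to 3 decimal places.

V/F = 0.153

Newton iteration, V/F⁰ = 0.5:
  V/F = 0.500: g = -0.1996, g' = -0.641 → V/F = 0.189
  V/F = 0.189: g = -0.0200, g' = -0.554 → V/F = 0.153
Converged at V/F = 0.153.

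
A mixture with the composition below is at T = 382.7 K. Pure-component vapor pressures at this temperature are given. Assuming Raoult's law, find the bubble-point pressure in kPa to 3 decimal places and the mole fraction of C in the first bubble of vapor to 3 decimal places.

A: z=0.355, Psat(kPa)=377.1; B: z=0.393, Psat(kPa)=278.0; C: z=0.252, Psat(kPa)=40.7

At the bubble point ψ → 0, so ΣzᵢKᵢ = 1 with Kᵢ = Pᵢˢᵃᵗ/P ⇒ P = ΣzᵢPᵢˢᵃᵗ.
P = 0.355·377.1 + 0.393·278.0 + 0.252·40.7 = 253.381 kPa
yᵢ = zᵢPᵢˢᵃᵗ/P ⇒ y_C = 0.252·40.7/253.381 = 0.040

Pbub = 253.381 kPa, y_C = 0.040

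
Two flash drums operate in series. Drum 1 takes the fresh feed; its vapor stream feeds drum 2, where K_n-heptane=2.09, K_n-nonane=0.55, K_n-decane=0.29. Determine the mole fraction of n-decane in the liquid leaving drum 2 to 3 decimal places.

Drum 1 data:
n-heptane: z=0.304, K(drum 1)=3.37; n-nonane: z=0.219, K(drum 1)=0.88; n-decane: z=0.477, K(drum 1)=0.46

Drum 1:
Let ψ₁ = V/F and solve Σ zᵢ(Kᵢ−1)/(1+ψ₁(Kᵢ−1)) = 0.
g(0) = ΣzᵢKᵢ − 1 = 0.437 and g(1) = 1 − Σzᵢ/Kᵢ = -0.376, so a root lies in (0, 1).
Newton–Raphson from ψ₁ = 0.5:
  ψ₁ = 0.500: g = -0.0511, g' = -0.622 → ψ₁ = 0.418
  ψ₁ = 0.418: g = 0.0016, g' = -0.666 → ψ₁ = 0.420
Converged at ψ₁ = 0.420.
Drum-1 compositions:
  n-heptane: x = 0.152, y = 0.513
  n-nonane: x = 0.231, y = 0.203
  n-decane: x = 0.617, y = 0.284
Drum-2 feed = drum-1 vapor: z₂ = (0.5132, 0.2030, 0.2839).
Drum 2:
Rachford–Rice: g(ψ₂) = Σ zᵢ(Kᵢ−1)/(1+ψ₂(Kᵢ−1)) = 0.
g(0) = ΣzᵢKᵢ − 1 = 0.266 and g(1) = 1 − Σzᵢ/Kᵢ = -0.593, so a root lies in (0, 1).
Iterate (Newton) starting at ψ₂ = 0.5:
  ψ₂ = 0.500: g = -0.0683, g' = -0.668 → ψ₂ = 0.398
  ψ₂ = 0.398: g = -0.0019, g' = -0.636 → ψ₂ = 0.395
Converged at ψ₂ = 0.395.
  n-heptane: x = 0.359, y = 0.750
  n-nonane: x = 0.247, y = 0.136
  n-decane: x = 0.394, y = 0.114

x_n-decane (drum 2) = 0.394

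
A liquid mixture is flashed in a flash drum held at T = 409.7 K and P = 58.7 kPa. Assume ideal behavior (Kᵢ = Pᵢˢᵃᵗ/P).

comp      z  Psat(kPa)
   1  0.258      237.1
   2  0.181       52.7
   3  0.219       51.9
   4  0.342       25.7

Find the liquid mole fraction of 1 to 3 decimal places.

x_1 = 0.103

Raoult's law: Kᵢ = Pᵢˢᵃᵗ/P = Pᵢˢᵃᵗ/58.7.
  K_1 = 237.1/58.7 = 4.03918, K_2 = 52.7/58.7 = 0.89779, K_3 = 51.9/58.7 = 0.88416, K_4 = 25.7/58.7 = 0.43782
Iterate (Newton) starting at β = 0.5:
  β = 0.500: g = -0.0027, g' = -0.590 → β = 0.495
Converged at β = 0.495.
Compositions from xᵢ = zᵢ/(1+β(Kᵢ−1)), yᵢ = Kᵢxᵢ:
  1: x = 0.103, y = 0.416
  2: x = 0.191, y = 0.171
  3: x = 0.232, y = 0.205
  4: x = 0.474, y = 0.208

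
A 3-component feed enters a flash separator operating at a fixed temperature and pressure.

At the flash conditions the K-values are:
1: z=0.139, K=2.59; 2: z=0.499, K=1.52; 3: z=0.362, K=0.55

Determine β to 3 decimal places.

β = 0.881

Rachford–Rice: g(β) = Σ zᵢ(Kᵢ−1)/(1+β(Kᵢ−1)) = 0.
g(0) = ΣzᵢKᵢ − 1 = 0.318 and g(1) = 1 − Σzᵢ/Kᵢ = -0.040, so a root lies in (0, 1).
Newton–Raphson from β = 0.5:
  β = 0.500: g = 0.1189, g' = -0.316 → β = 0.876
  β = 0.876: g = 0.0017, g' = -0.325 → β = 0.881
Converged at β = 0.881.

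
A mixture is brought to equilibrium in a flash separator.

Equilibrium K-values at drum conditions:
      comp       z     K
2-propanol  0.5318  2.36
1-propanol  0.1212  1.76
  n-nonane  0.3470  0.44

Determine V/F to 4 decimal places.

Newton iteration, V/F⁰ = 0.5:
  V/F = 0.5000: g = 0.22736, g' = -0.5952 → V/F = 0.8820
Converged at V/F = 0.8820.

V/F = 0.8820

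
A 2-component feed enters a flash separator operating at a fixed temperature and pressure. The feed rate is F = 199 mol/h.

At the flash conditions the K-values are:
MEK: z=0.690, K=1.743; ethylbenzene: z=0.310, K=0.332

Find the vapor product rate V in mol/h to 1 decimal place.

Rachford–Rice: g(ψ) = Σ zᵢ(Kᵢ−1)/(1+ψ(Kᵢ−1)) = 0.
g(0) = ΣzᵢKᵢ − 1 = 0.306 and g(1) = 1 − Σzᵢ/Kᵢ = -0.330, so a root lies in (0, 1).
Binary case is linear: z₁(K₁−1)(1+ψ(K₂−1)) + z₂(K₂−1)(1+ψ(K₁−1)) = 0
⇒ ψ = [z₁(K₁−1)+z₂(K₂−1)] / [−(K₁−1)(K₂−1)] = 0.3056/0.4963 = 0.616
Then V = ψ·F = 0.6157·199 = 122.5 mol/h and L = F − V = 76.5 mol/h.

V = 122.5 mol/h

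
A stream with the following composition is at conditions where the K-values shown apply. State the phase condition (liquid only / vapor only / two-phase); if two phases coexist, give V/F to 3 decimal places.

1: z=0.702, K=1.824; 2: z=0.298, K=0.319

two-phase, V/F = 0.669

ΣzᵢKᵢ = 1.376; Σzᵢ/Kᵢ = 1.319.
Both exceed 1, so a two-phase solution exists.
Material balance + equilibrium reduce to Σ zᵢ(Kᵢ−1)/(1+ψ(Kᵢ−1)) = 0.
Binary case is linear: z₁(K₁−1)(1+ψ(K₂−1)) + z₂(K₂−1)(1+ψ(K₁−1)) = 0
⇒ ψ = [z₁(K₁−1)+z₂(K₂−1)] / [−(K₁−1)(K₂−1)] = 0.3755/0.5611 = 0.669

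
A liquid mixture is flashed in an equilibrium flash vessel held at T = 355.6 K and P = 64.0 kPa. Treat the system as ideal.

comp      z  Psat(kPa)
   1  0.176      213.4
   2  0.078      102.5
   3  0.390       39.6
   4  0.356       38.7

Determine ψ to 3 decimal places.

ψ = 0.214

Raoult's law: Kᵢ = Pᵢˢᵃᵗ/P = Pᵢˢᵃᵗ/64.0.
  K_1 = 213.4/64.0 = 3.33438, K_2 = 102.5/64.0 = 1.60156, K_3 = 39.6/64.0 = 0.61875, K_4 = 38.7/64.0 = 0.60469
Material balance + equilibrium reduce to Σ zᵢ(Kᵢ−1)/(1+ψ(Kᵢ−1)) = 0.
Feasibility: ΣzᵢKᵢ = 1.168, Σzᵢ/Kᵢ = 1.321 — both > 1, two phases present.
Newton–Raphson from ψ = 0.5:
  ψ = 0.500: g = -0.1335, g' = -0.394 → ψ = 0.161
  ψ = 0.161: g = 0.0326, g' = -0.658 → ψ = 0.211
  ψ = 0.211: g = 0.0018, g' = -0.586 → ψ = 0.214
Converged at ψ = 0.214.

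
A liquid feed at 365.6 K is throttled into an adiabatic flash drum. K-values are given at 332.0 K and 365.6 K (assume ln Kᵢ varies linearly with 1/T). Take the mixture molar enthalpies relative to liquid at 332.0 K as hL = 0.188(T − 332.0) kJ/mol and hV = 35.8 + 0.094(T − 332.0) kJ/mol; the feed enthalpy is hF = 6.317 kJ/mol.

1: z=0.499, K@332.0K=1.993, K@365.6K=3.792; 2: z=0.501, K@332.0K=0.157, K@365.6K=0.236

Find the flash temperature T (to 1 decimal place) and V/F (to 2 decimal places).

Adiabatic flash: solve Rachford–Rice at each trial T, then check hF = ψ·hV(T) + (1−ψ)·hL(T).
  T = 332.0 K: K = (1.993, 0.157), RR gives ψ = 0.087, H_out = 3.129 kJ/mol
  T = 365.6 K: K = (3.792, 0.236), RR gives ψ = 0.474, H_out = 21.779 kJ/mol
  T = 348.8 K: K = (2.792, 0.194), RR gives ψ = 0.340, H_out = 14.788 kJ/mol
  T = 340.4 K: K = (2.369, 0.175), RR gives ψ = 0.239, H_out = 9.944 kJ/mol
  T = 336.2 K: K = (2.175, 0.166), RR gives ψ = 0.172, H_out = 6.877 kJ/mol
  T = 334.1 K: K = (2.083, 0.161), RR gives ψ = 0.132, H_out = 5.105 kJ/mol
Linear interpolation between T = 334.1 (H_out = 5.105) and T = 336.2 (H_out = 6.877) on hF = 6.317 gives T ≈ 335.5 K, at which ψ = 0.16.

T = 335.5 K, V/F = 0.16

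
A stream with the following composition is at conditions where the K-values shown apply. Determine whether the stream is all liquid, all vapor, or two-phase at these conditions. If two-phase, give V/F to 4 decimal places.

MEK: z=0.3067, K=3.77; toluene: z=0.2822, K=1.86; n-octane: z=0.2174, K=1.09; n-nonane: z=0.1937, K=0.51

ΣzᵢKᵢ = 2.0169; Σzᵢ/Kᵢ = 0.8123.
Since Σzᵢ/Kᵢ < 1 the mixture is above its dew point — single vapor phase.

all vapor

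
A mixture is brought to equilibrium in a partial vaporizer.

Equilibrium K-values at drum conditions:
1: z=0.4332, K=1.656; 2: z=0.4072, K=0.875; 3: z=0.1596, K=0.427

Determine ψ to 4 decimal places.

Let ψ = V/F and solve Σ zᵢ(Kᵢ−1)/(1+ψ(Kᵢ−1)) = 0.
Feasibility: ΣzᵢKᵢ = 1.1418, Σzᵢ/Kᵢ = 1.1007 — both > 1, two phases present.
Newton iteration, ψ⁰ = 0.32:
  ψ = 0.3200: g = 0.06987, g' = -0.2128 → ψ = 0.6483
  ψ = 0.6483: g = -0.00150, g' = -0.2319 → ψ = 0.6418
Converged at ψ = 0.6418.

ψ = 0.6418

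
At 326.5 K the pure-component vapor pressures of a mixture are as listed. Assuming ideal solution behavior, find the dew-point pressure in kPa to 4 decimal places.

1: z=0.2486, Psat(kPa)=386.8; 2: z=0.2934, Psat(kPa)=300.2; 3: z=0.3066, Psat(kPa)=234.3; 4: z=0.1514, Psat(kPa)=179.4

Pdew = 265.0719 kPa

At the dew point ψ → 1, so Σzᵢ/Kᵢ = 1 with Kᵢ = Pᵢˢᵃᵗ/P ⇒ 1/P = Σzᵢ/Pᵢˢᵃᵗ.
1/P = 0.2486/386.8 + 0.2934/300.2 + 0.3066/234.3 + 0.1514/179.4 = 0.0037726 ⇒ P = 265.0719 kPa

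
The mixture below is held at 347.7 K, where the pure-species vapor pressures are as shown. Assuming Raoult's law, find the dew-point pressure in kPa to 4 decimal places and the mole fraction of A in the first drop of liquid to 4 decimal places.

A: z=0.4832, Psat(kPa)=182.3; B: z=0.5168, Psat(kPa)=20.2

Pdew = 35.4174 kPa, x_A = 0.0939

At the dew point ψ → 1, so Σzᵢ/Kᵢ = 1 with Kᵢ = Pᵢˢᵃᵗ/P ⇒ 1/P = Σzᵢ/Pᵢˢᵃᵗ.
1/P = 0.4832/182.3 + 0.5168/20.2 = 0.0282347 ⇒ P = 35.4174 kPa
xᵢ = zᵢP/Pᵢˢᵃᵗ ⇒ x_A = 0.4832·35.4174/182.3 = 0.0939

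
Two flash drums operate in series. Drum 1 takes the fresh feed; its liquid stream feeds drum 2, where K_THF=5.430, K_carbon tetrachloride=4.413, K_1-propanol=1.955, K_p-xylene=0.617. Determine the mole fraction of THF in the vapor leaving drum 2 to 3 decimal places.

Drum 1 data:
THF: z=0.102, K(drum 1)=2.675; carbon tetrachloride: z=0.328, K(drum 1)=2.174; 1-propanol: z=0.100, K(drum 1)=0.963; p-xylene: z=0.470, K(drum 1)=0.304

Drum 1:
Let ψ₁ = V/F and solve Σ zᵢ(Kᵢ−1)/(1+ψ₁(Kᵢ−1)) = 0.
Feasibility: ΣzᵢKᵢ = 1.225, Σzᵢ/Kᵢ = 1.839 — both > 1, two phases present.
Newton iteration, ψ₁⁰ = 0.42:
  ψ₁ = 0.420: g = -0.1078, g' = -0.756 → ψ₁ = 0.277
  ψ₁ = 0.277: g = -0.0020, g' = -0.740 → ψ₁ = 0.275
Converged at ψ₁ = 0.275.
Drum-1 compositions:
  THF: x = 0.070, y = 0.187
  carbon tetrachloride: x = 0.248, y = 0.539
  1-propanol: x = 0.101, y = 0.097
  p-xylene: x = 0.581, y = 0.177
Drum-2 feed = drum-1 liquid: z₂ = (0.0699, 0.2480, 0.1010, 0.5811).
Drum 2:
Newton–Raphson from ψ₂ = 0.55:
  ψ₂ = 0.550: g = 0.1656, g' = -0.642 → ψ₂ = 0.808
  ψ₂ = 0.808: g = 0.0250, g' = -0.478 → ψ₂ = 0.860
  ψ₂ = 0.860: g = 0.0004, g' = -0.463 → ψ₂ = 0.861
Converged at ψ₂ = 0.861.
  THF: x = 0.015, y = 0.079
  carbon tetrachloride: x = 0.063, y = 0.278
  1-propanol: x = 0.055, y = 0.108
  p-xylene: x = 0.867, y = 0.535

y_THF (drum 2) = 0.079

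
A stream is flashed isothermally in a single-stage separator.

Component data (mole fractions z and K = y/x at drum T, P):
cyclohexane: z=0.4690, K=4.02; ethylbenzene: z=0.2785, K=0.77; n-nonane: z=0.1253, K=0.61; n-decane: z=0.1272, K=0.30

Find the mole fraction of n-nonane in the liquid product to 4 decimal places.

Rachford–Rice: g(ψ) = Σ zᵢ(Kᵢ−1)/(1+ψ(Kᵢ−1)) = 0.
Check two-phase: ΣzᵢKᵢ = 2.2144 > 1 and Σzᵢ/Kᵢ = 1.1078 > 1, so g(0) = 1.2144 > 0 and g(1) = -0.1078 < 0.
Newton–Raphson from ψ = 0.38:
  ψ = 0.3800: g = 0.41065, g' = -1.0871 → ψ = 0.7578
  ψ = 0.7578: g = 0.09415, g' = -0.7382 → ψ = 0.8853
  ψ = 0.8853: g = -0.00365, g' = -0.8156 → ψ = 0.8808
Converged at ψ = 0.8808.
Compositions from xᵢ = zᵢ/(1+ψ(Kᵢ−1)), yᵢ = Kᵢxᵢ:
  cyclohexane: x = 0.1281, y = 0.5151
  ethylbenzene: x = 0.3493, y = 0.2689
  n-nonane: x = 0.1909, y = 0.1164
  n-decane: x = 0.3317, y = 0.0995

x_n-nonane = 0.1909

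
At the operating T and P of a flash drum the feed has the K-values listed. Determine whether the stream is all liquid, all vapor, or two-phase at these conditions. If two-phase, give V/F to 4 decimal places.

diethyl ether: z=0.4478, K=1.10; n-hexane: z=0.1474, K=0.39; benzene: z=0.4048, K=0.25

all liquid

ΣzᵢKᵢ = 0.6513; Σzᵢ/Kᵢ = 2.4042.
Since ΣzᵢKᵢ < 1 the mixture is below its bubble point — single liquid phase.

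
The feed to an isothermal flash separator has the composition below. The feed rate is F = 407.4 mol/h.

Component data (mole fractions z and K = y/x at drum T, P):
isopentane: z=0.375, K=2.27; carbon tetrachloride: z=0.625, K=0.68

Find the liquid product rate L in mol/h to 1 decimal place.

L = 130.5 mol/h

Material balance + equilibrium reduce to Σ zᵢ(Kᵢ−1)/(1+β(Kᵢ−1)) = 0.
g(0) = ΣzᵢKᵢ − 1 = 0.276 and g(1) = 1 − Σzᵢ/Kᵢ = -0.084, so a root lies in (0, 1).
Iterate (Newton) starting at β = 0.5:
  β = 0.500: g = 0.0532, g' = -0.317 → β = 0.668
  β = 0.668: g = 0.0033, g' = -0.281 → β = 0.680
Converged at β = 0.680.
Then V = β·F = 0.6797·407.4 = 276.9 mol/h and L = F − V = 130.5 mol/h.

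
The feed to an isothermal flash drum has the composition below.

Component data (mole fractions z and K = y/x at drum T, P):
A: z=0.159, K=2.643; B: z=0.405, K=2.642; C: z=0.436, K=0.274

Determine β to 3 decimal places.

β = 0.511

Material balance + equilibrium reduce to Σ zᵢ(Kᵢ−1)/(1+β(Kᵢ−1)) = 0.
Check two-phase: ΣzᵢKᵢ = 1.610 > 1 and Σzᵢ/Kᵢ = 1.805 > 1, so g(0) = 0.610 > 0 and g(1) = -0.805 < 0.
Newton–Raphson from β = 0.61:
  β = 0.610: g = -0.1054, g' = -1.120 → β = 0.516
  β = 0.516: g = -0.0046, g' = -1.033 → β = 0.511
Converged at β = 0.511.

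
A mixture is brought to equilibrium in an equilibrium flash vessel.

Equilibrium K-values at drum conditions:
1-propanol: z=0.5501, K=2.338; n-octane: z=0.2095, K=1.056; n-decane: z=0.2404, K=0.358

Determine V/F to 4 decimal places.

V/F = 0.8724

Rachford–Rice: g(V/F) = Σ zᵢ(Kᵢ−1)/(1+V/F(Kᵢ−1)) = 0.
g(0) = ΣzᵢKᵢ − 1 = 0.5934 and g(1) = 1 − Σzᵢ/Kᵢ = -0.1052, so a root lies in (0, 1).
Newton–Raphson from V/F = 0.5:
  V/F = 0.5000: g = 0.22512, g' = -0.5691 → V/F = 0.8956
  V/F = 0.8956: g = -0.01712, g' = -0.7529 → V/F = 0.8728
  V/F = 0.8728: g = -0.00035, g' = -0.7228 → V/F = 0.8724
Converged at V/F = 0.8724.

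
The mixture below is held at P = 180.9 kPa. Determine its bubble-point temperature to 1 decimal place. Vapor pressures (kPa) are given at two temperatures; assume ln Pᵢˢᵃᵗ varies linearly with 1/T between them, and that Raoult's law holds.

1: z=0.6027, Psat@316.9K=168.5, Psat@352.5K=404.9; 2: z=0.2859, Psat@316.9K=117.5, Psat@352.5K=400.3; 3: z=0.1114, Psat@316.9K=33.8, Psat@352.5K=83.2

Bubble-point temperature: ΣzᵢPᵢˢᵃᵗ(T) = P. Interpolate ln Pᵢˢᵃᵗ = aᵢ + bᵢ/T.
  T = 316.9 K: ΣzᵢPᵢˢᵃᵗ = 138.91 kPa
  T = 352.5 K: ΣzᵢPᵢˢᵃᵗ = 367.75 kPa
  T = 334.7 K: ΣzᵢPᵢˢᵃᵗ = 231.25 kPa
  T = 325.8 K: ΣzᵢPᵢˢᵃᵗ = 180.34 kPa
  T = 330.2 K: ΣzᵢPᵢˢᵃᵗ = 204.23 kPa
  T = 328.0 K: ΣzᵢPᵢˢᵃᵗ = 191.98 kPa
Interpolating between 325.8 K and 328.0 K gives T ≈ 325.9 K.

T = 325.9 K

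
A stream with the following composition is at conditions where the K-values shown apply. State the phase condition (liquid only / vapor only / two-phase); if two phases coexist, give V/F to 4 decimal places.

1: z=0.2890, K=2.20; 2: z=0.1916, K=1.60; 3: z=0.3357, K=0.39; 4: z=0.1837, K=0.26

ΣzᵢKᵢ = 1.1210; Σzᵢ/Kᵢ = 1.8184.
Both exceed 1, so a two-phase solution exists.
Material balance + equilibrium reduce to Σ zᵢ(Kᵢ−1)/(1+ψ(Kᵢ−1)) = 0.
Newton–Raphson from ψ = 0.5:
  ψ = 0.5000: g = -0.20524, g' = -0.7154 → ψ = 0.2131
  ψ = 0.2131: g = -0.01868, g' = -0.6250 → ψ = 0.1832
  ψ = 0.1832: g = 0.00005, g' = -0.6286 → ψ = 0.1833
Converged at ψ = 0.1833.

two-phase, V/F = 0.1833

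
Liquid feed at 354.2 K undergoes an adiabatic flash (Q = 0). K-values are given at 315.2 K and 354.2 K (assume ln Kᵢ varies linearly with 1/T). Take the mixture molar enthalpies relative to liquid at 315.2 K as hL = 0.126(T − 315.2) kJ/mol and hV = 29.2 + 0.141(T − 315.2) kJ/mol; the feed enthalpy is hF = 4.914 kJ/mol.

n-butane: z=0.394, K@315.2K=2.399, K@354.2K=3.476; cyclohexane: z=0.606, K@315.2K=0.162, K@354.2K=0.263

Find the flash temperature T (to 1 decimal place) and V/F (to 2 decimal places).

Adiabatic flash: solve Rachford–Rice at each trial T, then check hF = ψ·hV(T) + (1−ψ)·hL(T).
  T = 315.2 K: K = (2.399, 0.162), RR gives ψ = 0.037, H_out = 1.080 kJ/mol
  T = 354.2 K: K = (3.476, 0.263), RR gives ψ = 0.290, H_out = 13.547 kJ/mol
  T = 334.7 K: K = (2.919, 0.209), RR gives ψ = 0.183, H_out = 7.841 kJ/mol
  T = 324.9 K: K = (2.653, 0.185), RR gives ψ = 0.117, H_out = 4.645 kJ/mol
  T = 329.8 K: K = (2.785, 0.197), RR gives ψ = 0.151, H_out = 6.282 kJ/mol
  T = 327.4 K: K = (2.720, 0.191), RR gives ψ = 0.135, H_out = 5.491 kJ/mol
  T = 326.1 K: K = (2.685, 0.188), RR gives ψ = 0.125, H_out = 5.054 kJ/mol
Linear interpolation between T = 324.9 (H_out = 4.645) and T = 326.1 (H_out = 5.054) on hF = 4.914 gives T ≈ 325.7 K, at which ψ = 0.12.

T = 325.7 K, V/F = 0.12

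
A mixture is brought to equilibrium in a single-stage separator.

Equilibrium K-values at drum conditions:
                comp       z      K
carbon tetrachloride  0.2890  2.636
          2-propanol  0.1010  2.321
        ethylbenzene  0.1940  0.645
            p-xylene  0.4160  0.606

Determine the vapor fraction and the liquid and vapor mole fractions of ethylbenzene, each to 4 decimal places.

ψ = 0.6273, x_ethylbenzene = 0.2496, y_ethylbenzene = 0.1610

Rachford–Rice: g(ψ) = Σ zᵢ(Kᵢ−1)/(1+ψ(Kᵢ−1)) = 0.
Feasibility: ΣzᵢKᵢ = 1.3735, Σzᵢ/Kᵢ = 1.1404 — both > 1, two phases present.
Newton–Raphson from ψ = 0.5:
  ψ = 0.5000: g = 0.05257, g' = -0.4342 → ψ = 0.6211
  ψ = 0.6211: g = 0.00246, g' = -0.3969 → ψ = 0.6273
Converged at ψ = 0.6273.
Compositions from xᵢ = zᵢ/(1+ψ(Kᵢ−1)), yᵢ = Kᵢxᵢ:
  carbon tetrachloride: x = 0.1426, y = 0.3760
  2-propanol: x = 0.0552, y = 0.1282
  ethylbenzene: x = 0.2496, y = 0.1610
  p-xylene: x = 0.5526, y = 0.3349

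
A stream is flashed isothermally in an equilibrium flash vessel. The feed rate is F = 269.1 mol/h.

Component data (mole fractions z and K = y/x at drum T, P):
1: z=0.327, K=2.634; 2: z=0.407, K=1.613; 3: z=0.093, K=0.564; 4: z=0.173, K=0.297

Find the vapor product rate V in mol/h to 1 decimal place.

V = 235.7 mol/h

Iterate (Newton) starting at ψ = 0.47:
  ψ = 0.470: g = 0.2633, g' = -0.590 → ψ = 0.916
  ψ = 0.916: g = -0.0354, g' = -0.926 → ψ = 0.878
  ψ = 0.878: g = -0.0017, g' = -0.842 → ψ = 0.876
Converged at ψ = 0.876.
Then V = ψ·F = 0.8759·269.1 = 235.7 mol/h and L = F − V = 33.4 mol/h.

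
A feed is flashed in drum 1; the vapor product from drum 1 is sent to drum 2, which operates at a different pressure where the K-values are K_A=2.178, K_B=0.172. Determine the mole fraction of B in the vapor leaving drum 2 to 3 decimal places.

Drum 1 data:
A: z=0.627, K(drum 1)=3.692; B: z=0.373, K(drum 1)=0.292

y_B (drum 2) = 0.101

Drum 1:
Rachford–Rice: g(ψ₁) = Σ zᵢ(Kᵢ−1)/(1+ψ₁(Kᵢ−1)) = 0.
Feasibility: ΣzᵢKᵢ = 2.424, Σzᵢ/Kᵢ = 1.447 — both > 1, two phases present.
Binary case is linear: z₁(K₁−1)(1+ψ₁(K₂−1)) + z₂(K₂−1)(1+ψ₁(K₁−1)) = 0
⇒ ψ₁ = [z₁(K₁−1)+z₂(K₂−1)] / [−(K₁−1)(K₂−1)] = 1.4238/1.9059 = 0.747
Drum-1 compositions:
  A: x = 0.208, y = 0.769
  B: x = 0.792, y = 0.231
Drum-2 feed = drum-1 vapor: z₂ = (0.7688, 0.2312).
Drum 2:
Material balance + equilibrium reduce to Σ zᵢ(Kᵢ−1)/(1+ψ₂(Kᵢ−1)) = 0.
Feasibility: ΣzᵢKᵢ = 1.714, Σzᵢ/Kᵢ = 1.697 — both > 1, two phases present.
Newton iteration, ψ₂⁰ = 0.56:
  ψ₂ = 0.560: g = 0.1887, g' = -0.938 → ψ₂ = 0.761
  ψ₂ = 0.761: g = -0.0402, g' = -1.456 → ψ₂ = 0.734
  ψ₂ = 0.734: g = -0.0017, g' = -1.335 → ψ₂ = 0.732
Converged at ψ₂ = 0.732.
  A: x = 0.413, y = 0.899
  B: x = 0.587, y = 0.101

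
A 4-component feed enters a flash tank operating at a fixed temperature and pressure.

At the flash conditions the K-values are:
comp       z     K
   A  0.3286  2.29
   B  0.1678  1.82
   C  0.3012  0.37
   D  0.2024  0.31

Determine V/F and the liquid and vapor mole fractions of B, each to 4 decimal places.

V/F = 0.3086, x_B = 0.1339, y_B = 0.2437

Rachford–Rice: g(V/F) = Σ zᵢ(Kᵢ−1)/(1+V/F(Kᵢ−1)) = 0.
Check two-phase: ΣzᵢKᵢ = 1.2321 > 1 and Σzᵢ/Kᵢ = 1.7026 > 1, so g(0) = 0.2321 > 0 and g(1) = -0.7026 < 0.
Newton iteration, V/F⁰ = 0.5:
  V/F = 0.5000: g = -0.13496, g' = -0.7382 → V/F = 0.3172
  V/F = 0.3172: g = -0.00592, g' = -0.6911 → V/F = 0.3086
Converged at V/F = 0.3086.
Compositions from xᵢ = zᵢ/(1+V/F(Kᵢ−1)), yᵢ = Kᵢxᵢ:
  A: x = 0.2350, y = 0.5382
  B: x = 0.1339, y = 0.2437
  C: x = 0.3739, y = 0.1383
  D: x = 0.2572, y = 0.0797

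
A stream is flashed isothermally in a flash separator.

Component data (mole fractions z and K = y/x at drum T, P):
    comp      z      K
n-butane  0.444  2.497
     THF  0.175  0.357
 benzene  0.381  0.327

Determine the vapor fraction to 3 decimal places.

Rachford–Rice: g(ψ) = Σ zᵢ(Kᵢ−1)/(1+ψ(Kᵢ−1)) = 0.
g(0) = ΣzᵢKᵢ − 1 = 0.296 and g(1) = 1 − Σzᵢ/Kᵢ = -0.833, so a root lies in (0, 1).
Iterate (Newton) starting at ψ = 0.5:
  ψ = 0.500: g = -0.1722, g' = -0.875 → ψ = 0.303
  ψ = 0.303: g = -0.0047, g' = -0.855 → ψ = 0.298
Converged at ψ = 0.298.

ψ = 0.298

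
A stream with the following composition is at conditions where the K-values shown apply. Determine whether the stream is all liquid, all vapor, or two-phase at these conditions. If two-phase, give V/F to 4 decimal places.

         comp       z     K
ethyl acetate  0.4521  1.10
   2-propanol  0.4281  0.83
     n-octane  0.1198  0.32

ΣzᵢKᵢ = 0.8910; Σzᵢ/Kᵢ = 1.3012.
Since ΣzᵢKᵢ < 1 the mixture is below its bubble point — single liquid phase.

all liquid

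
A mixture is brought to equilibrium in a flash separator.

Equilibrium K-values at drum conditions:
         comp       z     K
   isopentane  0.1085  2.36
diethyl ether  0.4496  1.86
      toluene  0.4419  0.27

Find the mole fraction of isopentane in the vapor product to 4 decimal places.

y_isopentane = 0.1821

Rachford–Rice: g(ψ) = Σ zᵢ(Kᵢ−1)/(1+ψ(Kᵢ−1)) = 0.
Check two-phase: ΣzᵢKᵢ = 1.2116 > 1 and Σzᵢ/Kᵢ = 1.9244 > 1, so g(0) = 0.2116 > 0 and g(1) = -0.9244 < 0.
Newton iteration, ψ⁰ = 0.5:
  ψ = 0.5000: g = -0.14979, g' = -0.8177 → ψ = 0.3168
  ψ = 0.3168: g = -0.01265, g' = -0.7019 → ψ = 0.2988
  ψ = 0.2988: g = -0.00004, g' = -0.6971 → ψ = 0.2987
Converged at ψ = 0.2987.
Compositions from xᵢ = zᵢ/(1+ψ(Kᵢ−1)), yᵢ = Kᵢxᵢ:
  isopentane: x = 0.0772, y = 0.1821
  diethyl ether: x = 0.3577, y = 0.6653
  toluene: x = 0.5651, y = 0.1526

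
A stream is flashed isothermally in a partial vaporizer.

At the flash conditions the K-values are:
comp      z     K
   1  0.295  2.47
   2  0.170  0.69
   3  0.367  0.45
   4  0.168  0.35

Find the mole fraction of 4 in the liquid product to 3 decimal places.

x_4 = 0.179

Let ψ = V/F and solve Σ zᵢ(Kᵢ−1)/(1+ψ(Kᵢ−1)) = 0.
Feasibility: ΣzᵢKᵢ = 1.070, Σzᵢ/Kᵢ = 1.661 — both > 1, two phases present.
Iterate (Newton) starting at ψ = 0.43:
  ψ = 0.430: g = -0.2110, g' = -0.588 → ψ = 0.071
  ψ = 0.071: g = 0.0141, g' = -0.738 → ψ = 0.090
  ψ = 0.090: g = 0.0002, g' = -0.717 → ψ = 0.091
Converged at ψ = 0.091.
Compositions from xᵢ = zᵢ/(1+ψ(Kᵢ−1)), yᵢ = Kᵢxᵢ:
  1: x = 0.260, y = 0.643
  2: x = 0.175, y = 0.121
  3: x = 0.386, y = 0.174
  4: x = 0.179, y = 0.062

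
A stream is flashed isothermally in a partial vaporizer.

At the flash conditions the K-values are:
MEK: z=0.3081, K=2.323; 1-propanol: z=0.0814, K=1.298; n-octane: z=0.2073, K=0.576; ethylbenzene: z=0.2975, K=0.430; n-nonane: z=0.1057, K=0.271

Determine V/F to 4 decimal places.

V/F = 0.1460

Rachford–Rice: g(V/F) = Σ zᵢ(Kᵢ−1)/(1+V/F(Kᵢ−1)) = 0.
g(0) = ΣzᵢKᵢ − 1 = 0.0973 and g(1) = 1 − Σzᵢ/Kᵢ = -0.6371, so a root lies in (0, 1).
Newton–Raphson from V/F = 0.33:
  V/F = 0.3300: g = -0.10670, g' = -0.5617 → V/F = 0.1400
  V/F = 0.1400: g = 0.00364, g' = -0.6165 → V/F = 0.1459
  V/F = 0.1459: g = 0.00001, g' = -0.6132 → V/F = 0.1460
Converged at V/F = 0.1460.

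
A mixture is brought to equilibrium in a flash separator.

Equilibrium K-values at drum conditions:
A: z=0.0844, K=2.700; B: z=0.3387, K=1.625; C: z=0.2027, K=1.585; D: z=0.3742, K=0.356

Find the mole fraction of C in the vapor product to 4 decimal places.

Material balance + equilibrium reduce to Σ zᵢ(Kᵢ−1)/(1+β(Kᵢ−1)) = 0.
Feasibility: ΣzᵢKᵢ = 1.2328, Σzᵢ/Kᵢ = 1.4187 — both > 1, two phases present.
Newton–Raphson from β = 0.5:
  β = 0.5000: g = -0.02485, g' = -0.5272 → β = 0.4529
  β = 0.4529: g = -0.00040, g' = -0.5109 → β = 0.4521
Converged at β = 0.4521.
Compositions from xᵢ = zᵢ/(1+β(Kᵢ−1)), yᵢ = Kᵢxᵢ:
  A: x = 0.0477, y = 0.1289
  B: x = 0.2641, y = 0.4291
  C: x = 0.1603, y = 0.2541
  D: x = 0.5279, y = 0.1879

y_C = 0.2541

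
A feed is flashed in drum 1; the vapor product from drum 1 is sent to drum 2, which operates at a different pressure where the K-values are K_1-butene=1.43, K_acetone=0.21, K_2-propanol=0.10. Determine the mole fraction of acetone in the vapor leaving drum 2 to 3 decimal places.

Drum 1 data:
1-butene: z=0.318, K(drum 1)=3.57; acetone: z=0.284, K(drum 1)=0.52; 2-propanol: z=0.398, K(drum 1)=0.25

Drum 1:
Rachford–Rice: g(ψ₁) = Σ zᵢ(Kᵢ−1)/(1+ψ₁(Kᵢ−1)) = 0.
Feasibility: ΣzᵢKᵢ = 1.382, Σzᵢ/Kᵢ = 2.227 — both > 1, two phases present.
Newton–Raphson from ψ₁ = 0.68:
  ψ₁ = 0.680: g = -0.5141, g' = -1.355 → ψ₁ = 0.301
  ψ₁ = 0.301: g = -0.0836, g' = -1.131 → ψ₁ = 0.227
  ψ₁ = 0.227: g = 0.0038, g' = -1.246 → ψ₁ = 0.230
Converged at ψ₁ = 0.230.
Drum-1 compositions:
  1-butene: x = 0.200, y = 0.714
  acetone: x = 0.319, y = 0.166
  2-propanol: x = 0.481, y = 0.120
Drum-2 feed = drum-1 vapor: z₂ = (0.7138, 0.1660, 0.1202).
Drum 2:
Newton iteration, ψ₂⁰ = 0.5:
  ψ₂ = 0.500: g = -0.1608, g' = -0.694 → ψ₂ = 0.268
  ψ₂ = 0.268: g = -0.0339, g' = -0.442 → ψ₂ = 0.192
  ψ₂ = 0.192: g = -0.0017, g' = -0.399 → ψ₂ = 0.187
Converged at ψ₂ = 0.187.
  1-butene: x = 0.661, y = 0.945
  acetone: x = 0.195, y = 0.041
  2-propanol: x = 0.145, y = 0.014

y_acetone (drum 2) = 0.041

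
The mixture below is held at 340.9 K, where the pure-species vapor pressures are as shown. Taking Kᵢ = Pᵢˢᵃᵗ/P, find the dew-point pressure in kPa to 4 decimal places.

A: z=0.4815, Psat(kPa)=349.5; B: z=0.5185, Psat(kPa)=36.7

At the dew point ψ → 1, so Σzᵢ/Kᵢ = 1 with Kᵢ = Pᵢˢᵃᵗ/P ⇒ 1/P = Σzᵢ/Pᵢˢᵃᵗ.
1/P = 0.4815/349.5 + 0.5185/36.7 = 0.0155057 ⇒ P = 64.4922 kPa

Pdew = 64.4922 kPa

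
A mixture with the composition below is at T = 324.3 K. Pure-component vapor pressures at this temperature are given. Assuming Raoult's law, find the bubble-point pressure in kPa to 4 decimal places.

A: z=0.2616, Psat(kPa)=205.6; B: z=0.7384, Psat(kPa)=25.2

At the bubble point ψ → 0, so ΣzᵢKᵢ = 1 with Kᵢ = Pᵢˢᵃᵗ/P ⇒ P = ΣzᵢPᵢˢᵃᵗ.
P = 0.2616·205.6 + 0.7384·25.2 = 72.3926 kPa

Pbub = 72.3926 kPa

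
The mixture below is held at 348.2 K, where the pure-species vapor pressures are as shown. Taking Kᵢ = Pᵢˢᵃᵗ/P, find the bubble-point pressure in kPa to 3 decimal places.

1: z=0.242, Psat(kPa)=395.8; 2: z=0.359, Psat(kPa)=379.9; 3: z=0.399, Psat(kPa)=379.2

Pbub = 383.469 kPa

At the bubble point ψ → 0, so ΣzᵢKᵢ = 1 with Kᵢ = Pᵢˢᵃᵗ/P ⇒ P = ΣzᵢPᵢˢᵃᵗ.
P = 0.242·395.8 + 0.359·379.9 + 0.399·379.2 = 383.469 kPa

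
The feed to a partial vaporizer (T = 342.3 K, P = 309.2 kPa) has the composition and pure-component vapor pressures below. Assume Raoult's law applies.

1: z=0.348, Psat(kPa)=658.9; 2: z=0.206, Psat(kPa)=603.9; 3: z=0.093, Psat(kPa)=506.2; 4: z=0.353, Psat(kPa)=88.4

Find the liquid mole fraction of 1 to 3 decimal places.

Raoult's law: Kᵢ = Pᵢˢᵃᵗ/P = Pᵢˢᵃᵗ/309.2.
  K_1 = 658.9/309.2 = 2.13098, K_2 = 603.9/309.2 = 1.95310, K_3 = 506.2/309.2 = 1.63713, K_4 = 88.4/309.2 = 0.28590
Iterate (Newton) starting at β = 0.5:
  β = 0.500: g = 0.0373, g' = -0.725 → β = 0.551
  β = 0.551: g = -0.0009, g' = -0.760 → β = 0.550
Converged at β = 0.550.
Compositions from xᵢ = zᵢ/(1+β(Kᵢ−1)), yᵢ = Kᵢxᵢ:
  1: x = 0.215, y = 0.457
  2: x = 0.135, y = 0.264
  3: x = 0.069, y = 0.113
  4: x = 0.582, y = 0.166

x_1 = 0.215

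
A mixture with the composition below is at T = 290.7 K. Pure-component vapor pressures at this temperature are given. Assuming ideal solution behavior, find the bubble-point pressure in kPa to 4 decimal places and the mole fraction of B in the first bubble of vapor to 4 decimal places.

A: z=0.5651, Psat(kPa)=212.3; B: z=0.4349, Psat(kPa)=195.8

Pbub = 205.1242 kPa, y_B = 0.4151

At the bubble point ψ → 0, so ΣzᵢKᵢ = 1 with Kᵢ = Pᵢˢᵃᵗ/P ⇒ P = ΣzᵢPᵢˢᵃᵗ.
P = 0.5651·212.3 + 0.4349·195.8 = 205.1242 kPa
yᵢ = zᵢPᵢˢᵃᵗ/P ⇒ y_B = 0.4349·195.8/205.1242 = 0.4151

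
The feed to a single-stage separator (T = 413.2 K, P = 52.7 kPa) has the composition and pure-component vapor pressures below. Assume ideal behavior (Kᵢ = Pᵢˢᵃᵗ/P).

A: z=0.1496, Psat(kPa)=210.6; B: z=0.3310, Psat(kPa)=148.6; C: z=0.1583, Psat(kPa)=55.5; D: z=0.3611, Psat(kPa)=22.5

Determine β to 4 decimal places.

β = 0.8045

Raoult's law: Kᵢ = Pᵢˢᵃᵗ/P = Pᵢˢᵃᵗ/52.7.
  K_A = 210.6/52.7 = 3.996205, K_B = 148.6/52.7 = 2.819734, K_C = 55.5/52.7 = 1.053131, K_D = 22.5/52.7 = 0.426945
Let β = V/F and solve Σ zᵢ(Kᵢ−1)/(1+β(Kᵢ−1)) = 0.
Check two-phase: ΣzᵢKᵢ = 1.8520 > 1 and Σzᵢ/Kᵢ = 1.1509 > 1, so g(0) = 0.8520 > 0 and g(1) = -0.1509 < 0.
Newton–Raphson from β = 0.52:
  β = 0.5200: g = 0.19812, g' = -0.7356 → β = 0.7893
  β = 0.7893: g = 0.01067, g' = -0.6990 → β = 0.8046
  β = 0.8046: g = -0.00004, g' = -0.7047 → β = 0.8045
Converged at β = 0.8045.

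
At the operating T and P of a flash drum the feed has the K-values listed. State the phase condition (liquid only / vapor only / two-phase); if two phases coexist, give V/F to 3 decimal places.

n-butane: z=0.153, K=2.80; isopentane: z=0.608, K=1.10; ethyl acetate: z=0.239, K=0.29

two-phase, V/F = 0.355

ΣzᵢKᵢ = 1.167; Σzᵢ/Kᵢ = 1.432.
Both exceed 1, so a two-phase solution exists.
Newton iteration, ψ⁰ = 0.5:
  ψ = 0.500: g = -0.0602, g' = -0.432 → ψ = 0.361
  ψ = 0.361: g = -0.0024, g' = -0.406 → ψ = 0.355
Converged at ψ = 0.355.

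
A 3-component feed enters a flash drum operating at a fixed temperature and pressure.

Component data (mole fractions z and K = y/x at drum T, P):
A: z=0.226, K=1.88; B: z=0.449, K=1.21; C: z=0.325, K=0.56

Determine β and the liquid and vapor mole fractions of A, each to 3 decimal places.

β = 0.694, x_A = 0.140, y_A = 0.264

Newton–Raphson from β = 0.5:
  β = 0.500: g = 0.0401, g' = -0.204 → β = 0.697
  β = 0.697: g = -0.0006, g' = -0.213 → β = 0.694
Converged at β = 0.694.
Compositions from xᵢ = zᵢ/(1+β(Kᵢ−1)), yᵢ = Kᵢxᵢ:
  A: x = 0.140, y = 0.264
  B: x = 0.392, y = 0.474
  C: x = 0.468, y = 0.262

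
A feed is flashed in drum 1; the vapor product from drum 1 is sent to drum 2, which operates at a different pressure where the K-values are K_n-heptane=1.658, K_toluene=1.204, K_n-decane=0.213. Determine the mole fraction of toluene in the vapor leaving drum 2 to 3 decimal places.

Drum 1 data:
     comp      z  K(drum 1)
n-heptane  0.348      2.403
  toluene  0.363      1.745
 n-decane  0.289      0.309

Drum 1:
Material balance + equilibrium reduce to Σ zᵢ(Kᵢ−1)/(1+ψ₁(Kᵢ−1)) = 0.
g(0) = ΣzᵢKᵢ − 1 = 0.559 and g(1) = 1 − Σzᵢ/Kᵢ = -0.288, so a root lies in (0, 1).
Newton–Raphson from ψ₁ = 0.5:
  ψ₁ = 0.500: g = 0.1789, g' = -0.666 → ψ₁ = 0.769
  ψ₁ = 0.769: g = -0.0191, g' = -0.868 → ψ₁ = 0.747
  ψ₁ = 0.747: g = -0.0004, g' = -0.836 → ψ₁ = 0.746
Converged at ψ₁ = 0.746.
Drum-1 compositions:
  n-heptane: x = 0.170, y = 0.409
  toluene: x = 0.233, y = 0.407
  n-decane: x = 0.597, y = 0.184
Drum-2 feed = drum-1 vapor: z₂ = (0.4085, 0.4071, 0.1844).
Drum 2:
Material balance + equilibrium reduce to Σ zᵢ(Kᵢ−1)/(1+ψ₂(Kᵢ−1)) = 0.
g(0) = ΣzᵢKᵢ − 1 = 0.207 and g(1) = 1 − Σzᵢ/Kᵢ = -0.450, so a root lies in (0, 1).
Newton iteration, ψ₂⁰ = 0.45:
  ψ₂ = 0.450: g = 0.0588, g' = -0.393 → ψ₂ = 0.599
  ψ₂ = 0.599: g = -0.0079, g' = -0.514 → ψ₂ = 0.584
Converged at ψ₂ = 0.584.
  n-heptane: x = 0.295, y = 0.489
  toluene: x = 0.364, y = 0.438
  n-decane: x = 0.341, y = 0.073

y_toluene (drum 2) = 0.438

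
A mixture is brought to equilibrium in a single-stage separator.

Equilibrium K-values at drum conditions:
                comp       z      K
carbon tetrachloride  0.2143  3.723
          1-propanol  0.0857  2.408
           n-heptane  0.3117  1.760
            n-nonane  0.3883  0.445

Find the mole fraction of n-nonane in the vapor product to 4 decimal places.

y_n-nonane = 0.3108

Let ψ = V/F and solve Σ zᵢ(Kᵢ−1)/(1+ψ(Kᵢ−1)) = 0.
Check two-phase: ΣzᵢKᵢ = 1.7256 > 1 and Σzᵢ/Kᵢ = 1.1428 > 1, so g(0) = 0.7256 > 0 and g(1) = -0.1428 < 0.
Newton–Raphson from ψ = 0.5:
  ψ = 0.5000: g = 0.19130, g' = -0.6671 → ψ = 0.7868
  ψ = 0.7868: g = 0.00865, g' = -0.6465 → ψ = 0.8001
Converged at ψ = 0.8001.
Compositions from xᵢ = zᵢ/(1+ψ(Kᵢ−1)), yᵢ = Kᵢxᵢ:
  carbon tetrachloride: x = 0.0674, y = 0.2510
  1-propanol: x = 0.0403, y = 0.0970
  n-heptane: x = 0.1938, y = 0.3411
  n-nonane: x = 0.6984, y = 0.3108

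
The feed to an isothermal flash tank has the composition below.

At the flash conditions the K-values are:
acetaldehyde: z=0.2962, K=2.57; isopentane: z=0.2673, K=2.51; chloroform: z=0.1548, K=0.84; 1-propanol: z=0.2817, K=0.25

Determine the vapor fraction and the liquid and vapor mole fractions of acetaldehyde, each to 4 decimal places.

Rachford–Rice: g(ψ) = Σ zᵢ(Kᵢ−1)/(1+ψ(Kᵢ−1)) = 0.
g(0) = ΣzᵢKᵢ − 1 = 0.6326 and g(1) = 1 − Σzᵢ/Kᵢ = -0.5328, so a root lies in (0, 1).
Newton–Raphson from ψ = 0.65:
  ψ = 0.6500: g = -0.00603, g' = -0.9423 → ψ = 0.6436
Converged at ψ = 0.6436.
Compositions from xᵢ = zᵢ/(1+ψ(Kᵢ−1)), yᵢ = Kᵢxᵢ:
  acetaldehyde: x = 0.1473, y = 0.3786
  isopentane: x = 0.1356, y = 0.3403
  chloroform: x = 0.1726, y = 0.1450
  1-propanol: x = 0.5445, y = 0.1361

ψ = 0.6436, x_acetaldehyde = 0.1473, y_acetaldehyde = 0.3786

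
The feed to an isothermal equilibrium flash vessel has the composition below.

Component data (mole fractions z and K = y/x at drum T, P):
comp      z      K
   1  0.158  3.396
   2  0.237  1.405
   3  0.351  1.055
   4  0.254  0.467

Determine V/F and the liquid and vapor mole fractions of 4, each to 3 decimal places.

Rachford–Rice: g(V/F) = Σ zᵢ(Kᵢ−1)/(1+V/F(Kᵢ−1)) = 0.
Feasibility: ΣzᵢKᵢ = 1.358, Σzᵢ/Kᵢ = 1.092 — both > 1, two phases present.
Newton iteration, V/F⁰ = 0.5:
  V/F = 0.500: g = 0.0863, g' = -0.350 → V/F = 0.747
  V/F = 0.747: g = 0.0031, g' = -0.340 → V/F = 0.756
Converged at V/F = 0.756.
Compositions from xᵢ = zᵢ/(1+V/F(Kᵢ−1)), yᵢ = Kᵢxᵢ:
  1: x = 0.056, y = 0.191
  2: x = 0.181, y = 0.255
  3: x = 0.337, y = 0.356
  4: x = 0.425, y = 0.199

V/F = 0.756, x_4 = 0.425, y_4 = 0.199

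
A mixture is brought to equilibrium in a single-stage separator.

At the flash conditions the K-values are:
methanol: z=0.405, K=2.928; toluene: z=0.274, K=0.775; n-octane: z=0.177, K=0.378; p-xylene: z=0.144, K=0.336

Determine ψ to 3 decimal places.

ψ = 0.536

Material balance + equilibrium reduce to Σ zᵢ(Kᵢ−1)/(1+ψ(Kᵢ−1)) = 0.
Feasibility: ΣzᵢKᵢ = 1.513, Σzᵢ/Kᵢ = 1.389 — both > 1, two phases present.
Iterate (Newton) starting at ψ = 0.5:
  ψ = 0.500: g = 0.0252, g' = -0.694 → ψ = 0.536
Converged at ψ = 0.536.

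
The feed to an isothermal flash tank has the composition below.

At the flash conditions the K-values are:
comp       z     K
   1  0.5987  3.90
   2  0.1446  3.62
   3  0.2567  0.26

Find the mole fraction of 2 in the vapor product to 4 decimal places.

y_2 = 0.1542

Let ψ = V/F and solve Σ zᵢ(Kᵢ−1)/(1+ψ(Kᵢ−1)) = 0.
Feasibility: ΣzᵢKᵢ = 2.9251, Σzᵢ/Kᵢ = 1.1808 — both > 1, two phases present.
Iterate (Newton) starting at ψ = 0.5:
  ψ = 0.5000: g = 0.57115, g' = -1.3790 → ψ = 0.9142
  ψ = 0.9142: g = -0.00005, g' = -1.8069 → ψ = 0.9141
Converged at ψ = 0.9141.
Compositions from xᵢ = zᵢ/(1+ψ(Kᵢ−1)), yᵢ = Kᵢxᵢ:
  1: x = 0.1640, y = 0.6395
  2: x = 0.0426, y = 0.1542
  3: x = 0.7934, y = 0.2063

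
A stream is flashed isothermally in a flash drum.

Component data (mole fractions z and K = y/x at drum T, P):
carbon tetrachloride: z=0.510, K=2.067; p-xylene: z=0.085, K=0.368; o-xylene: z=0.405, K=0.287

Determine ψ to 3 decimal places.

Let ψ = V/F and solve Σ zᵢ(Kᵢ−1)/(1+ψ(Kᵢ−1)) = 0.
g(0) = ΣzᵢKᵢ − 1 = 0.202 and g(1) = 1 − Σzᵢ/Kᵢ = -0.889, so a root lies in (0, 1).
Newton–Raphson from ψ = 0.5:
  ψ = 0.500: g = -0.1724, g' = -0.817 → ψ = 0.289
  ψ = 0.289: g = -0.0134, g' = -0.717 → ψ = 0.270
Converged at ψ = 0.270.

ψ = 0.270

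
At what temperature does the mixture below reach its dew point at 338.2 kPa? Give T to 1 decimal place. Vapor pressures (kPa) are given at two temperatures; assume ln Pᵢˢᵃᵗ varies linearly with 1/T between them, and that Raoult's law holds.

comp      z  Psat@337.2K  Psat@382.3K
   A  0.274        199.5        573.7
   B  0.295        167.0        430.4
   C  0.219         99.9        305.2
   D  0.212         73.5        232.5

Dew-point temperature: Σzᵢ·P/Pᵢˢᵃᵗ(T) = 1. Interpolate ln Pᵢˢᵃᵗ = aᵢ + bᵢ/T.
  T = 337.2 K: ΣzᵢP/Pᵢˢᵃᵗ = 2.7788
  T = 382.3 K: ΣzᵢP/Pᵢˢᵃᵗ = 0.9444
  T = 359.8 K: ΣzᵢP/Pᵢˢᵃᵗ = 1.5630
  T = 371.1 K: ΣzᵢP/Pᵢˢᵃᵗ = 1.2041
  T = 376.7 K: ΣzᵢP/Pᵢˢᵃᵗ = 1.0644
  T = 379.5 K: ΣzᵢP/Pᵢˢᵃᵗ = 1.0022
Interpolating between 379.5 K and 382.3 K gives T ≈ 379.6 K.

T = 379.6 K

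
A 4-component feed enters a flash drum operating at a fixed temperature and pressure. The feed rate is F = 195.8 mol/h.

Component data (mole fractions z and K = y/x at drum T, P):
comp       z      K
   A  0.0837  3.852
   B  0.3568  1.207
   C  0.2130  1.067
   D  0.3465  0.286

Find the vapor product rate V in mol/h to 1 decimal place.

Material balance + equilibrium reduce to Σ zᵢ(Kᵢ−1)/(1+V/F(Kᵢ−1)) = 0.
g(0) = ΣzᵢKᵢ − 1 = 0.0794 and g(1) = 1 − Σzᵢ/Kᵢ = -0.7285, so a root lies in (0, 1).
Iterate (Newton) starting at V/F = 0.5:
  V/F = 0.5000: g = -0.20562, g' = -0.5564 → V/F = 0.1304
  V/F = 0.1304: g = -0.01275, g' = -0.5919 → V/F = 0.1089
  V/F = 0.1089: g = 0.00029, g' = -0.6196 → V/F = 0.1094
Converged at V/F = 0.1094.
Then V = V/F·F = 0.1094·195.8 = 21.4 mol/h and L = F − V = 174.4 mol/h.

V = 21.4 mol/h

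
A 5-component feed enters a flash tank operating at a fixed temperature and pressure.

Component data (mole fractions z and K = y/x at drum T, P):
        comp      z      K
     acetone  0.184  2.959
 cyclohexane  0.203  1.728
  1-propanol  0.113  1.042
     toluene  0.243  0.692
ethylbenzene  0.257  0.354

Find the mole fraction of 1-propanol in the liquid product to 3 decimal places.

Rachford–Rice: g(ψ) = Σ zᵢ(Kᵢ−1)/(1+ψ(Kᵢ−1)) = 0.
Check two-phase: ΣzᵢKᵢ = 1.272 > 1 and Σzᵢ/Kᵢ = 1.365 > 1, so g(0) = 0.272 > 0 and g(1) = -0.365 < 0.
Newton–Raphson from ψ = 0.5:
  ψ = 0.500: g = -0.0386, g' = -0.504 → ψ = 0.423
  ψ = 0.423: g = 0.0000, g' = -0.508 → ψ = 0.424
Converged at ψ = 0.424.
Compositions from xᵢ = zᵢ/(1+ψ(Kᵢ−1)), yᵢ = Kᵢxᵢ:
  acetone: x = 0.101, y = 0.298
  cyclohexane: x = 0.155, y = 0.268
  1-propanol: x = 0.111, y = 0.116
  toluene: x = 0.279, y = 0.193
  ethylbenzene: x = 0.354, y = 0.125

x_1-propanol = 0.111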